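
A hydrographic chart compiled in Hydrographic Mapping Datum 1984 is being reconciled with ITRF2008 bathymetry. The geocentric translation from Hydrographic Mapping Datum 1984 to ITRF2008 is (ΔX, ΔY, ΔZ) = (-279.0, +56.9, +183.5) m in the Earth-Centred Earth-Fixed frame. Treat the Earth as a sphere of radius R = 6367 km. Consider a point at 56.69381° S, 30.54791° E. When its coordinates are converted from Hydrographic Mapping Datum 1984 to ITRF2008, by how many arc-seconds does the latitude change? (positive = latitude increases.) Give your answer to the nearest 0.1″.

sin φ = -0.835748, cos φ = 0.549113, sin λ = 0.508259, cos λ = 0.861204.
North component: ΔN = −sin φ cos λ·ΔX − sin φ sin λ·ΔY + cos φ·ΔZ = −(-0.835748)(0.861204)(-279.0) − (-0.835748)(0.508259)(56.9) + (0.549113)(183.5) = -75.88 m.
1° of latitude spans πR/180 = 111125 m, so Δφ = -75.88 / 111125 × 3600 = -2.458″.

Δφ = -2.5″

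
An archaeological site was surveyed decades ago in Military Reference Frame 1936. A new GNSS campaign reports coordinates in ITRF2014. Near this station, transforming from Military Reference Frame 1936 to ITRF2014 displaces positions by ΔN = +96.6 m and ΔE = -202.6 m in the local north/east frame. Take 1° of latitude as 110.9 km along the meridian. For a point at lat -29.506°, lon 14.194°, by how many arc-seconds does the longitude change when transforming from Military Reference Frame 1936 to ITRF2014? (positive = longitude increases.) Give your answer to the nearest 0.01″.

Δλ = -7.56″

At latitude -29.506°, cos φ = 0.870304.
1° of longitude at this latitude = 110.9 × cos φ = 96.52 km, so Δλ = -202.6 / 96516.7 = -0.0020991° = -7.557″.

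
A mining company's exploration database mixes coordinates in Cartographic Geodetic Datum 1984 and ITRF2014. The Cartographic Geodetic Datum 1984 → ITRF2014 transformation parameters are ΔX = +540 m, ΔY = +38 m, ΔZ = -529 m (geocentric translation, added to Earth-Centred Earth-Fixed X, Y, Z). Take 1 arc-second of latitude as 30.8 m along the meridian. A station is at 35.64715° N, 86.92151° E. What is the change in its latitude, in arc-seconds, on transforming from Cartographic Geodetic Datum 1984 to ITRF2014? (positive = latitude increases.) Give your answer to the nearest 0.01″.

Δφ = -15.22″

sin φ = 0.582792, cos φ = 0.812621, sin λ = 0.998557, cos λ = 0.053704.
North component: ΔN = −sin φ cos λ·ΔX − sin φ sin λ·ΔY + cos φ·ΔZ = −(0.582792)(0.053704)(540) − (0.582792)(0.998557)(38) + (0.812621)(-529) = -468.89 m.
1° of latitude spans 3600 × 30.80 = 110880 m, so Δφ = -468.89 / 110880 × 3600 = -15.224″.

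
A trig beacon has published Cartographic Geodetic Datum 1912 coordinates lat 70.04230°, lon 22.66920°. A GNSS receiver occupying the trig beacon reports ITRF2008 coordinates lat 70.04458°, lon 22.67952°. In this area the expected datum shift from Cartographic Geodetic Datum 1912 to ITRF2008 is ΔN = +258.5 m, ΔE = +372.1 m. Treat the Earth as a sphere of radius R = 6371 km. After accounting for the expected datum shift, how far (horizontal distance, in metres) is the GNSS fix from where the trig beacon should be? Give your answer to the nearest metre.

Observed coordinate differences: Δφ = +0.00228°, Δλ = +0.01032°.
Converting to metres (1° lat = 111195 m, cos φ = 0.341326): observed ΔN = 253.5 m, observed ΔE = 391.7 m.
Subtracting the expected shift leaves a residual of 253.5 − (258.5) = -5.0 m north and 391.7 − (372.1) = 19.6 m east.
Residual distance = √((-5.0)² + 19.6²) = 20.2 m.

20 m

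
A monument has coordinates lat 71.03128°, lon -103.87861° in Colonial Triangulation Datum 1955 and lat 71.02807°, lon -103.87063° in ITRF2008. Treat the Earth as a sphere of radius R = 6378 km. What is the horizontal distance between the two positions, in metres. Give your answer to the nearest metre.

Δφ = 71.02807° − 71.03128° = -0.00321°; Δλ = -103.87063° − -103.87861° = +0.00798°.
1° along a meridian = πR/180 = 111317 m.
ΔN = Δφ × 111317 = -357.3 m; ΔE = Δλ × 111317 × cos(71.03128°) = +0.00798 × 111317 × 0.325052 = 288.7 m.
Distance = √(ΔE² + ΔN²) = √(288.7² + (-357.3)²) = 459.4 m.

459 m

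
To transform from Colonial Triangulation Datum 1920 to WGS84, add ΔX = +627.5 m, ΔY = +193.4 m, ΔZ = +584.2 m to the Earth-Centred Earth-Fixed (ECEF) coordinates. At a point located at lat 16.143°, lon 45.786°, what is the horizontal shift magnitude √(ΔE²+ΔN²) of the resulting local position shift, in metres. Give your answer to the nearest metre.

The local east axis at (φ, λ) is (−sin λ, cos λ, 0), so ΔE = −sin(45.786°)·627.5 + cos(45.786°)·193.4 = -314.89 m.
The local north axis is (−sin φ cos λ, −sin φ sin λ, cos φ), giving ΔN = -121.663 − 38.541 + 561.165 = 400.96 m.
Horizontal magnitude = √(ΔE² + ΔN²) = √((-314.89)² + 400.96²) = 509.83 m.

510 m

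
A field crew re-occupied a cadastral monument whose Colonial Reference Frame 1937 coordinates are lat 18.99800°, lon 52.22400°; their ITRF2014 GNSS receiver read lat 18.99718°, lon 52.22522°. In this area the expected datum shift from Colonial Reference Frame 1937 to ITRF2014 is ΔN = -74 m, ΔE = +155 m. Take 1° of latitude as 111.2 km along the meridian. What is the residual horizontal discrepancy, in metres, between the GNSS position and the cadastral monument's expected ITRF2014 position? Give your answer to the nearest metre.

32 m

Observed coordinate differences: Δφ = -0.00082°, Δλ = +0.00122°.
Converting to metres (1° lat = 111200 m, cos φ = 0.945530): observed ΔN = -91.2 m, observed ΔE = 128.3 m.
Subtracting the expected shift leaves a residual of -91.2 − (-74) = -17.2 m north and 128.3 − (155) = -26.7 m east.
Residual distance = √((-17.2)² + (-26.7)²) = 31.8 m.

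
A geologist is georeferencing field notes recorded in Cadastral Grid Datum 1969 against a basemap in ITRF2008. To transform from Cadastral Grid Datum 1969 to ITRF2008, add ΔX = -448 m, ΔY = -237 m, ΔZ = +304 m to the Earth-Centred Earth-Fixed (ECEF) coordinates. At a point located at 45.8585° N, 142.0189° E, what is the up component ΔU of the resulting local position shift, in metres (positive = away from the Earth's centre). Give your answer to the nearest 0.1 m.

ΔU = 362.5 m

The local up (radial) axis is (cos φ cos λ, cos φ sin λ, sin φ), giving ΔU = 245.924 − 101.575 + 218.157 = 362.51 m.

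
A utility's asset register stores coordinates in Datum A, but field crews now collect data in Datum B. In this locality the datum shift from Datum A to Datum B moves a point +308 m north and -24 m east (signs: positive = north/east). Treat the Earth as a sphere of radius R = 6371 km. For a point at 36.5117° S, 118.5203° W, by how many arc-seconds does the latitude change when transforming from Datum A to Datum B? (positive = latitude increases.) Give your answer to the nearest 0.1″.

On a sphere of radius R, 1 rad of latitude = R, so Δφ = ΔN / R = 308.0 / 6371000 = 4.8344e-05 rad = 9.972″.

Δφ = 10.0″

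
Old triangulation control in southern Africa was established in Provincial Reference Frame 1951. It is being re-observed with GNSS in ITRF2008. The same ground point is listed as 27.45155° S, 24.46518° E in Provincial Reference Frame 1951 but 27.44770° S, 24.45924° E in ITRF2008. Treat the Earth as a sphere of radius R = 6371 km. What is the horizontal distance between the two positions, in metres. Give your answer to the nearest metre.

726 m

Δφ = -27.44770° − -27.45155° = +0.00385°; Δλ = 24.45924° − 24.46518° = -0.00594°.
1° along a meridian = πR/180 = 111195 m.
ΔN = Δφ × 111195 = 428.1 m; ΔE = Δλ × 111195 × cos(-27.45155°) = -0.00594 × 111195 × 0.887401 = -586.1 m.
Distance = √(ΔE² + ΔN²) = √((-586.1)² + 428.1²) = 725.8 m.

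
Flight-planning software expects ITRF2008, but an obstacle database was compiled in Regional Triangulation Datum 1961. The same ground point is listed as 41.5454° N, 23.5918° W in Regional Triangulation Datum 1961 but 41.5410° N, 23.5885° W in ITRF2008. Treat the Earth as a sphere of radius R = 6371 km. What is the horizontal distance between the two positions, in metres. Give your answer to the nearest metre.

Δφ = 41.5410° − 41.5454° = -0.0044°; Δλ = -23.5885° − -23.5918° = +0.0033°.
1° along a meridian = πR/180 = 111195 m.
ΔN = Δφ × 111195 = -489.3 m; ΔE = Δλ × 111195 × cos(41.5454°) = +0.0033 × 111195 × 0.748430 = 274.6 m.
Distance = √(ΔE² + ΔN²) = √(274.6² + (-489.3)²) = 561.1 m.

561 m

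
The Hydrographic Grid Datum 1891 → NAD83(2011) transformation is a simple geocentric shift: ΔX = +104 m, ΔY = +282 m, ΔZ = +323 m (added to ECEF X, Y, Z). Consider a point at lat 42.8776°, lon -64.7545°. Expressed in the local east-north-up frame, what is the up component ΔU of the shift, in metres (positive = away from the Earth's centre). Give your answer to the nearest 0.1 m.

At φ = 42.8776°, λ = -64.7545°: sin φ = 0.680434, cos φ = 0.732809, sin λ = -0.904489, cos λ = 0.426498.
ΔU = cos φ cos λ·ΔX + cos φ sin λ·ΔY + sin φ·ΔZ = (0.732809)(0.426498)(104) + (0.732809)(-0.904489)(282) + (0.680434)(323) = 65.37 m.

ΔU = 65.4 m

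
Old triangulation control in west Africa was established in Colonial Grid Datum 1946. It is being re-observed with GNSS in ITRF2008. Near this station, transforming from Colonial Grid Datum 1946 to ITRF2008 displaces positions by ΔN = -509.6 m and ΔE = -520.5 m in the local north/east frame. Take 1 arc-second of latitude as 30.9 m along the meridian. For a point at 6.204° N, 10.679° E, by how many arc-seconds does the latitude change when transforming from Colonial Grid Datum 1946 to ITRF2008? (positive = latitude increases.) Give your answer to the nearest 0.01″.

Δφ = -16.49″

1″ of latitude = 30.90 m, so Δφ = -509.6 / 30.90 = -16.492″.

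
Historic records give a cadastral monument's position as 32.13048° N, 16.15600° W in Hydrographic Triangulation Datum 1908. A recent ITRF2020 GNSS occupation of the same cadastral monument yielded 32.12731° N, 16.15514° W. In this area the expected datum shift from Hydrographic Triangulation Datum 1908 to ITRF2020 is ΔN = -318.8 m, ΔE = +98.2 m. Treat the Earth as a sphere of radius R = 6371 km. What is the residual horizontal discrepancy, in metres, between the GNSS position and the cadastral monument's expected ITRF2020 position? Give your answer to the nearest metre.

Observed coordinate differences: Δφ = -0.00317°, Δλ = +0.00086°.
Converting to metres (1° lat = 111195 m, cos φ = 0.846839): observed ΔN = -352.5 m, observed ΔE = 81.0 m.
Subtracting the expected shift leaves a residual of -352.5 − (-318.8) = -33.7 m north and 81.0 − (98.2) = -17.2 m east.
Residual distance = √((-33.7)² + (-17.2)²) = 37.8 m.

38 m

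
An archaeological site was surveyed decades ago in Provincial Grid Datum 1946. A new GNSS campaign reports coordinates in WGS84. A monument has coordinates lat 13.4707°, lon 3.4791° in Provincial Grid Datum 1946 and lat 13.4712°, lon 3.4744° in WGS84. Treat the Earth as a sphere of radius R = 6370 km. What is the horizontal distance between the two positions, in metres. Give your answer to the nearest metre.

Δφ = 13.4712° − 13.4707° = +0.0005°; Δλ = 3.4744° − 3.4791° = -0.0047°.
1° along a meridian = πR/180 = 111177 m.
ΔN = Δφ × 111177 = 55.6 m; ΔE = Δλ × 111177 × cos(13.4707°) = -0.0047 × 111177 × 0.972489 = -508.2 m.
Distance = √(ΔE² + ΔN²) = √((-508.2)² + 55.6²) = 511.2 m.

511 m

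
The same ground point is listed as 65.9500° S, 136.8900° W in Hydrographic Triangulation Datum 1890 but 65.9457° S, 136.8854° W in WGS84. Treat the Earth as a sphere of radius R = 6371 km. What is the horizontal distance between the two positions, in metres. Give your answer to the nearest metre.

522 m

Δφ = -65.9457° − -65.9500° = +0.0043°; Δλ = -136.8854° − -136.8900° = +0.0046°.
1° along a meridian = πR/180 = 111195 m.
ΔN = Δφ × 111195 = 478.1 m; ΔE = Δλ × 111195 × cos(-65.9500°) = +0.0046 × 111195 × 0.407534 = 208.5 m.
Distance = √(ΔE² + ΔN²) = √(208.5² + 478.1²) = 521.6 m.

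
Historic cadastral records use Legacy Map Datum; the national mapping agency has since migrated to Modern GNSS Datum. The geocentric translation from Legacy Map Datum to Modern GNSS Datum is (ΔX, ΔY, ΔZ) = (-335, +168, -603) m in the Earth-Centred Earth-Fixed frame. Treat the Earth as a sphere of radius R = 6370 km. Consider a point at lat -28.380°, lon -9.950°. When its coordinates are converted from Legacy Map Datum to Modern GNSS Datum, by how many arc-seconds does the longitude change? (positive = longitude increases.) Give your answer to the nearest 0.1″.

Δλ = 4.0″

sin φ = -0.475317, cos φ = 0.879815, sin λ = -0.172789, cos λ = 0.984959.
East component: ΔE = −sin λ·ΔX + cos λ·ΔY = −(-0.172789)(-335) + (0.984959)(168) = 107.59 m.
1° of latitude spans πR/180 = 111177 m; at latitude φ, 1° of longitude spans that × cos φ = 97815.6 m, so Δλ = 107.59 / 97815.6 × 3600 = 3.960″.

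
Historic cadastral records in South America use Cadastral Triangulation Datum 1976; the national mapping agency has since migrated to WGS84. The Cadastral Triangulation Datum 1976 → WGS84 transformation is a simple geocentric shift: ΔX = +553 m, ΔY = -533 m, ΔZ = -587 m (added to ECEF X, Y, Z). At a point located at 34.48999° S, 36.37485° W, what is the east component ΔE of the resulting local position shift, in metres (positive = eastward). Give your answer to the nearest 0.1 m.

ΔE = -101.2 m

The local east axis at (φ, λ) is (−sin λ, cos λ, 0), so ΔE = −sin(-36.37485°)·553 + cos(-36.37485°)·(-533) = -101.18 m.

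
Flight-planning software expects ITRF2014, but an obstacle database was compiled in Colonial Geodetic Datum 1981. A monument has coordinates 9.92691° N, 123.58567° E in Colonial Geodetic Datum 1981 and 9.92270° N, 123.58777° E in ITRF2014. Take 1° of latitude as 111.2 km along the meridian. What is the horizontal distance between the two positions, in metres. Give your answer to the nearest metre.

522 m

Δφ = 9.92270° − 9.92691° = -0.00421°; Δλ = 123.58777° − 123.58567° = +0.00210°.
ΔN = Δφ × 111200 = -468.2 m; ΔE = Δλ × 111200 × cos(9.92691°) = +0.00210 × 111200 × 0.985028 = 230.0 m.
Distance = √(ΔE² + ΔN²) = √(230.0² + (-468.2)²) = 521.6 m.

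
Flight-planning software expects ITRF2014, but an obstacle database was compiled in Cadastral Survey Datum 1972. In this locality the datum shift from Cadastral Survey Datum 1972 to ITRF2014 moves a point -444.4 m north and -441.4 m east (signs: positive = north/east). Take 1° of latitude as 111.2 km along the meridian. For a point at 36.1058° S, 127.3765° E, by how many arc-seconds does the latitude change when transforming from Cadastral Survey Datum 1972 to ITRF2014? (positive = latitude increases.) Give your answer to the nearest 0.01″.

1° of latitude = 111.2 km, so Δφ = -444.4 / 111200 = -0.0039964° = -14.387″.

Δφ = -14.39″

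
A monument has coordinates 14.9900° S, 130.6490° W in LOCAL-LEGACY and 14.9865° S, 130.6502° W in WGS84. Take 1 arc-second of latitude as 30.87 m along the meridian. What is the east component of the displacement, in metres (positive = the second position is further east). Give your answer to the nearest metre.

ΔE = -129 m

Δφ = -14.9865° − -14.9900° = +0.0035°; Δλ = -130.6502° − -130.6490° = -0.0012°.
1° of latitude = 3600 × 30.87 = 111132 m.
ΔN = Δφ × 111132 = 389.0 m; ΔE = Δλ × 111132 × cos(-14.9900°) = -0.0012 × 111132 × 0.965971 = -128.8 m.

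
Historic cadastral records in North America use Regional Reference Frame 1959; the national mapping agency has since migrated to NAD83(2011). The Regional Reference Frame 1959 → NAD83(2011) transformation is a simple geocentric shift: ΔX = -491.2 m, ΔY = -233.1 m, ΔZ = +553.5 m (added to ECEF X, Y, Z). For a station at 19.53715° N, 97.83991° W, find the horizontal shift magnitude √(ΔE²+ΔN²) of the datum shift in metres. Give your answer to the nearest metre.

620 m

The local east axis at (φ, λ) is (−sin λ, cos λ, 0), so ΔE = −sin(-97.83991°)·(-491.2) + cos(-97.83991°)·(-233.1) = -454.81 m.
The local north axis is (−sin φ cos λ, −sin φ sin λ, cos φ), giving ΔN = -22.407 − 77.224 + 521.632 = 422.00 m.
Horizontal magnitude = √(ΔE² + ΔN²) = √((-454.81)² + 422.00²) = 620.43 m.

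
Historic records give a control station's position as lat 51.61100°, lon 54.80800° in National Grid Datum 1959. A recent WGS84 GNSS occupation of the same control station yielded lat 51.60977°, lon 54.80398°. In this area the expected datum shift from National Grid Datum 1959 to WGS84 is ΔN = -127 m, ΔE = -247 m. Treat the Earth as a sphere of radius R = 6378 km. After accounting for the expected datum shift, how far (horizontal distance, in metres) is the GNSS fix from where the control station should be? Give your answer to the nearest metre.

Observed coordinate differences: Δφ = -0.00123°, Δλ = -0.00402°.
Converting to metres (1° lat = 111317 m, cos φ = 0.620997): observed ΔN = -136.9 m, observed ΔE = -277.9 m.
Subtracting the expected shift leaves a residual of -136.9 − (-127) = -9.9 m north and -277.9 − (-247) = -30.9 m east.
Residual distance = √((-9.9)² + (-30.9)²) = 32.4 m.

32 m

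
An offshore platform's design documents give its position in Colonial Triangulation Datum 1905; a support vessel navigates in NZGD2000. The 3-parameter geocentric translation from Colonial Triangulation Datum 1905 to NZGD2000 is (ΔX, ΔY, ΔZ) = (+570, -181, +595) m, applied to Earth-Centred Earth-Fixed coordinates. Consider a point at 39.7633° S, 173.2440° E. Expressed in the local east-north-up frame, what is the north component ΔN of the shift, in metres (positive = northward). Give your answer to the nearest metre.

At φ = -39.7633°, λ = 173.2440°: sin φ = -0.639617, cos φ = 0.768693, sin λ = 0.117641, cos λ = -0.993056.
ΔN = −sin φ cos λ·ΔX − sin φ sin λ·ΔY + cos φ·ΔZ = −(-0.639617)(-0.993056)(570) − (-0.639617)(0.117641)(-181) + (0.768693)(595) = 81.70 m.

ΔN = 82 m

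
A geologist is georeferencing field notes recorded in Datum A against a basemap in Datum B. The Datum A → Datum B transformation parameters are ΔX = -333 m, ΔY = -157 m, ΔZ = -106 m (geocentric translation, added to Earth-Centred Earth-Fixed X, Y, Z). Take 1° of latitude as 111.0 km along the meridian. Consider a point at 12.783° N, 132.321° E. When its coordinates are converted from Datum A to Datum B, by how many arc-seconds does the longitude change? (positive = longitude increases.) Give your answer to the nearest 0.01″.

sin φ = 0.221259, cos φ = 0.975215, sin λ = 0.739384, cos λ = -0.673284.
East component: ΔE = −sin λ·ΔX + cos λ·ΔY = −(0.739384)(-333) + (-0.673284)(-157) = 351.92 m.
1° of latitude spans 111000 m; at latitude φ, 1° of longitude spans that × cos φ = 108248.9 m, so Δλ = 351.92 / 108248.9 × 3600 = 11.704″.

Δλ = 11.70″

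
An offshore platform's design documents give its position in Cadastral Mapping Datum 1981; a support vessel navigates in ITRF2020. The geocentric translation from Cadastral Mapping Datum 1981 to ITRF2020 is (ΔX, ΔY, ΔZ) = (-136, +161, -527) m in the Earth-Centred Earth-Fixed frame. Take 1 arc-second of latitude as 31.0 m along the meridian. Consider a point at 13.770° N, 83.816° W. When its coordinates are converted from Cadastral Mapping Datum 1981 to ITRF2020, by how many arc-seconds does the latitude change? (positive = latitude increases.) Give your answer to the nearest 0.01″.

sin φ = 0.238025, cos φ = 0.971259, sin λ = -0.994181, cos λ = 0.107722.
North component: ΔN = −sin φ cos λ·ΔX − sin φ sin λ·ΔY + cos φ·ΔZ = −(0.238025)(0.107722)(-136) − (0.238025)(-0.994181)(161) + (0.971259)(-527) = -470.27 m.
1° of latitude spans 3600 × 31.00 = 111600 m, so Δφ = -470.27 / 111600 × 3600 = -15.170″.

Δφ = -15.17″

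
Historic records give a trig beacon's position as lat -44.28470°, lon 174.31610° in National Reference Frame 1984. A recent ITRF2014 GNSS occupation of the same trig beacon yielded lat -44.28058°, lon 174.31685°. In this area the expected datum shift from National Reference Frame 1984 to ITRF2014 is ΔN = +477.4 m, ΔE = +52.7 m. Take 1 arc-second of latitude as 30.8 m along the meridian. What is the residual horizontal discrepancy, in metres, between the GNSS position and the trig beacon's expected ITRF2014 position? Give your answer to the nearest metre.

Observed coordinate differences: Δφ = +0.00412°, Δλ = +0.00075°.
Converting to metres (1° lat = 110880 m, cos φ = 0.715879): observed ΔN = 456.8 m, observed ΔE = 59.5 m.
Subtracting the expected shift leaves a residual of 456.8 − (477.4) = -20.6 m north and 59.5 − (52.7) = 6.8 m east.
Residual distance = √((-20.6)² + 6.8²) = 21.7 m.

22 m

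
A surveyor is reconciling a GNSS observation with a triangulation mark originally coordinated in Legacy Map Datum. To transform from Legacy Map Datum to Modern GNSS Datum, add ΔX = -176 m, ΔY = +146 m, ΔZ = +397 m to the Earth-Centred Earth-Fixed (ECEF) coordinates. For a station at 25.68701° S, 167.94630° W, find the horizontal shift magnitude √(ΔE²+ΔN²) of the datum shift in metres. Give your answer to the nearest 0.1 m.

456.0 m

The local east axis at (φ, λ) is (−sin λ, cos λ, 0), so ΔE = −sin(-167.94630°)·(-176) + cos(-167.94630°)·146 = -179.53 m.
The local north axis is (−sin φ cos λ, −sin φ sin λ, cos φ), giving ΔN = 74.606 − 13.216 + 357.767 = 419.16 m.
Horizontal magnitude = √(ΔE² + ΔN²) = √((-179.53)² + 419.16²) = 455.99 m.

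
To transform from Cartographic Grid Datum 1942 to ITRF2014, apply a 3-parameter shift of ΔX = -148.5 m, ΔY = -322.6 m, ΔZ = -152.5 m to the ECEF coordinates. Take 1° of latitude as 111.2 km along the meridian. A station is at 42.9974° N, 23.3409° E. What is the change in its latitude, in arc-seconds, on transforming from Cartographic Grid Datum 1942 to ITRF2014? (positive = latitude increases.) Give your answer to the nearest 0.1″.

Δφ = 2.2″

sin φ = 0.681965, cos φ = 0.731385, sin λ = 0.396201, cos λ = 0.918164.
North component: ΔN = −sin φ cos λ·ΔX − sin φ sin λ·ΔY + cos φ·ΔZ = −(0.681965)(0.918164)(-148.5) − (0.681965)(0.396201)(-322.6) + (0.731385)(-152.5) = 68.61 m.
1° of latitude spans 111200 m, so Δφ = 68.61 / 111200 × 3600 = 2.221″.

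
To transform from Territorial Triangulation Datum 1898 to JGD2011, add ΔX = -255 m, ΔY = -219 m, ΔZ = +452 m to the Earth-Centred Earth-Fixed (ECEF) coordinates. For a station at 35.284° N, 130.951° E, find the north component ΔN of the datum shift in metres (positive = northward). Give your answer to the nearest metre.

ΔN = 368 m

At φ = 35.284°, λ = 130.951°: sin φ = 0.577630, cos φ = 0.816299, sin λ = 0.755270, cos λ = -0.655413.
ΔN = −sin φ cos λ·ΔX − sin φ sin λ·ΔY + cos φ·ΔZ = −(0.577630)(-0.655413)(-255) − (0.577630)(0.755270)(-219) + (0.816299)(452) = 367.97 m.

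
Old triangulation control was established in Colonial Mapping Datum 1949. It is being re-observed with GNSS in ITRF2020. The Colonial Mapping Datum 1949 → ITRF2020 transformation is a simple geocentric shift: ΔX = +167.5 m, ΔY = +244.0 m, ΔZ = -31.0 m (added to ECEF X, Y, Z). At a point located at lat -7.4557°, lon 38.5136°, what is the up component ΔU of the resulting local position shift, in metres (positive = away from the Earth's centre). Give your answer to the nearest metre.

The local up (radial) axis is (cos φ cos λ, cos φ sin λ, sin φ), giving ΔU = 129.954 + 150.654 + 4.023 = 284.63 m.

ΔU = 285 m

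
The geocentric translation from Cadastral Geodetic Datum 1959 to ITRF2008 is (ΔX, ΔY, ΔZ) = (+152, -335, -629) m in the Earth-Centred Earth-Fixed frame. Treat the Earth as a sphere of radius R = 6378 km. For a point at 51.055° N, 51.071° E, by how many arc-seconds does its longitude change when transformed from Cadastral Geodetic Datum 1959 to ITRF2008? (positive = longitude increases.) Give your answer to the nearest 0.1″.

Δλ = -16.9″

sin φ = 0.777750, cos φ = 0.628574, sin λ = 0.777925, cos λ = 0.628357.
East component: ΔE = −sin λ·ΔX + cos λ·ΔY = −(0.777925)(152) + (0.628357)(-335) = -328.74 m.
1° of latitude spans πR/180 = 111317 m; at latitude φ, 1° of longitude spans that × cos φ = 69971.0 m, so Δλ = -328.74 / 69971.0 × 3600 = -16.914″.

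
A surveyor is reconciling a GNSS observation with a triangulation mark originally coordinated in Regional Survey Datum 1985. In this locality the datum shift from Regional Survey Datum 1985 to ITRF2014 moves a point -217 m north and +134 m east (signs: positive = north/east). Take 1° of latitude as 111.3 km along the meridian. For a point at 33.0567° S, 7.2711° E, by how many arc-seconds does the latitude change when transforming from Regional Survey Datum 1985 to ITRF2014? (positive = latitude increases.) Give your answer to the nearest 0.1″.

1° of latitude = 111.3 km, so Δφ = -217.0 / 111300 = -0.0019497° = -7.019″.

Δφ = -7.0″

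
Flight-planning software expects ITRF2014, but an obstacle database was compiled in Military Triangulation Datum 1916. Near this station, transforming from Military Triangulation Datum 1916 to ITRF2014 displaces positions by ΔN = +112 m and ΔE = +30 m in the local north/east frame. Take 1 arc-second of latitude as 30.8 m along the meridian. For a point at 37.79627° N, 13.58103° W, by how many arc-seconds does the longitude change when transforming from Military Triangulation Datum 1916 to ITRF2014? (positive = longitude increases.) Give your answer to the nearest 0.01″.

Δλ = 1.23″

At latitude 37.79627°, cos φ = 0.790195.
1″ of longitude at this latitude = 30.80 × cos φ = 24.3380 m, so Δλ = 30.0 / 24.3380 = 1.233″.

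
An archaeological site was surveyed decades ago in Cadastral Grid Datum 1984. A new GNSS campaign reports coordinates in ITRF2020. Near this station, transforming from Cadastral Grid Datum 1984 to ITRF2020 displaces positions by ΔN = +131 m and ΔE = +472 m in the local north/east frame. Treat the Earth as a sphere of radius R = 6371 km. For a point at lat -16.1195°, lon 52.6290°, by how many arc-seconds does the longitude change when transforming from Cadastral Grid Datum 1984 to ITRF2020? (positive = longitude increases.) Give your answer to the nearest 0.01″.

At latitude -16.1195°, cos φ = 0.960685.
One radian of longitude at latitude φ spans R cos φ, so Δλ = ΔE / (R cos φ) = 472.0 / (6371000 × 0.960685) = 7.7118e-05 rad = 15.907″.

Δλ = 15.91″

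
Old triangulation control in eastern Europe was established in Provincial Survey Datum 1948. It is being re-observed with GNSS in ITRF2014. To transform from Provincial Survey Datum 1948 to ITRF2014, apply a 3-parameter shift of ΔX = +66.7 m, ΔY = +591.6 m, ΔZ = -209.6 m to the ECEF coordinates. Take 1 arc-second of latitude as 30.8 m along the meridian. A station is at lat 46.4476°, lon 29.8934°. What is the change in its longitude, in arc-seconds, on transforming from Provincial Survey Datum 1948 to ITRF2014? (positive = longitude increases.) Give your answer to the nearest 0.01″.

sin φ = 0.724745, cos φ = 0.689018, sin λ = 0.498388, cos λ = 0.866954.
East component: ΔE = −sin λ·ΔX + cos λ·ΔY = −(0.498388)(66.7) + (0.866954)(591.6) = 479.65 m.
1° of latitude spans 3600 × 30.80 = 110880 m; at latitude φ, 1° of longitude spans that × cos φ = 76398.3 m, so Δλ = 479.65 / 76398.3 × 3600 = 22.602″.

Δλ = 22.60″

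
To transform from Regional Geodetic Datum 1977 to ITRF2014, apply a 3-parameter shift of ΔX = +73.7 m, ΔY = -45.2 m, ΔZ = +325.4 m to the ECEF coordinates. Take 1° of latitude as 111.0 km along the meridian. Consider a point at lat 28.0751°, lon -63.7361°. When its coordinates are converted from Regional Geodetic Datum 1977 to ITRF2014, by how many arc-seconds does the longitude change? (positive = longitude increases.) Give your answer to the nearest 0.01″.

sin φ = 0.470628, cos φ = 0.882331, sin λ = -0.896765, cos λ = 0.442506.
East component: ΔE = −sin λ·ΔX + cos λ·ΔY = −(-0.896765)(73.7) + (0.442506)(-45.2) = 46.09 m.
1° of latitude spans 111000 m; at latitude φ, 1° of longitude spans that × cos φ = 97938.8 m, so Δλ = 46.09 / 97938.8 × 3600 = 1.694″.

Δλ = 1.69″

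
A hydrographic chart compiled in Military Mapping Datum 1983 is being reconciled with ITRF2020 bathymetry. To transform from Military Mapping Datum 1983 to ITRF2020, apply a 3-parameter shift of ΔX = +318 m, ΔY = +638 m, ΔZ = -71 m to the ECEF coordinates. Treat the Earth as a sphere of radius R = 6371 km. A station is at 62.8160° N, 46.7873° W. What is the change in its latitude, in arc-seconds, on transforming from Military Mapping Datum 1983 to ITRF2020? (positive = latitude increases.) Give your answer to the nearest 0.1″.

Δφ = 6.1″

sin φ = 0.889544, cos φ = 0.456850, sin λ = -0.728817, cos λ = 0.684709.
North component: ΔN = −sin φ cos λ·ΔX − sin φ sin λ·ΔY + cos φ·ΔZ = −(0.889544)(0.684709)(318) − (0.889544)(-0.728817)(638) + (0.456850)(-71) = 187.50 m.
1° of latitude spans πR/180 = 111195 m, so Δφ = 187.50 / 111195 × 3600 = 6.070″.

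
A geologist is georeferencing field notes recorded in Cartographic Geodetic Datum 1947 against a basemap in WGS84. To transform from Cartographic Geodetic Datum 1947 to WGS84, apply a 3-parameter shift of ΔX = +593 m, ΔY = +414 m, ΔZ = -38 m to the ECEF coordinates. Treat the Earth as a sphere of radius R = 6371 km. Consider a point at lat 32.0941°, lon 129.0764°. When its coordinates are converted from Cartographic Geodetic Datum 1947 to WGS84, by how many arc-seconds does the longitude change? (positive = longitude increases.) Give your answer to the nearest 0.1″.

sin φ = 0.531311, cos φ = 0.847177, sin λ = 0.776306, cos λ = -0.630356.
East component: ΔE = −sin λ·ΔX + cos λ·ΔY = −(0.776306)(593) + (-0.630356)(414) = -721.32 m.
1° of latitude spans πR/180 = 111195 m; at latitude φ, 1° of longitude spans that × cos φ = 94201.7 m, so Δλ = -721.32 / 94201.7 × 3600 = -27.566″.

Δλ = -27.6″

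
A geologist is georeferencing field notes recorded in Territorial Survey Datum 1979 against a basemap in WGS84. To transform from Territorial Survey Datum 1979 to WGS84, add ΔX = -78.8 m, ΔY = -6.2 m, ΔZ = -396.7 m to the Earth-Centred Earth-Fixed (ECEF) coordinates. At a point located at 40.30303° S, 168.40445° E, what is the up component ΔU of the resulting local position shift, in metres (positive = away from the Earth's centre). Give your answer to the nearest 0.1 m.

ΔU = 314.5 m

At φ = -40.30303°, λ = 168.40445°: sin φ = -0.646830, cos φ = 0.762634, sin λ = 0.201002, cos λ = -0.979591.
ΔU = cos φ cos λ·ΔX + cos φ sin λ·ΔY + sin φ·ΔZ = (0.762634)(-0.979591)(-78.8) + (0.762634)(0.201002)(-6.2) + (-0.646830)(-396.7) = 314.52 m.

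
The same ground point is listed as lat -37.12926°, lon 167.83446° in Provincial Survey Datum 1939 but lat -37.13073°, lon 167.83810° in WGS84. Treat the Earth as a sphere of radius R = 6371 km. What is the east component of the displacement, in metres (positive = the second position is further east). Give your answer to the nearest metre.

Δφ = -37.13073° − -37.12926° = -0.00147°; Δλ = 167.83810° − 167.83446° = +0.00364°.
1° along a meridian = πR/180 = 111195 m.
ΔN = Δφ × 111195 = -163.5 m; ΔE = Δλ × 111195 × cos(-37.12926°) = +0.00364 × 111195 × 0.797276 = 322.7 m.

ΔE = 323 m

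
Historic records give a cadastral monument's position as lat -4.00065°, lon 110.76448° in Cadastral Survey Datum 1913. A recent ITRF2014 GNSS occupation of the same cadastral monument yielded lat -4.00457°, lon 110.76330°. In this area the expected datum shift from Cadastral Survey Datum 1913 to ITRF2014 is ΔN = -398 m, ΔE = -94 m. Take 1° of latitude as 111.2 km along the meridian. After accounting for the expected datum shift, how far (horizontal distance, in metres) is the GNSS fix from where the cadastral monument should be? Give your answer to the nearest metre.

53 m

Observed coordinate differences: Δφ = -0.00392°, Δλ = -0.00118°.
Converting to metres (1° lat = 111200 m, cos φ = 0.997563): observed ΔN = -435.9 m, observed ΔE = -130.9 m.
Subtracting the expected shift leaves a residual of -435.9 − (-398) = -37.9 m north and -130.9 − (-94) = -36.9 m east.
Residual distance = √((-37.9)² + (-36.9)²) = 52.9 m.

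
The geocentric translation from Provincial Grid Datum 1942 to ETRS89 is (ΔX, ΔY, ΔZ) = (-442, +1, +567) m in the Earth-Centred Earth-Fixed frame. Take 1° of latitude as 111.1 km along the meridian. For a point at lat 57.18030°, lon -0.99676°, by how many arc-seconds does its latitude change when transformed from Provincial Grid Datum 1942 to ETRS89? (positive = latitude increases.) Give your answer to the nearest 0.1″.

Δφ = 22.0″

sin φ = 0.840380, cos φ = 0.541997, sin λ = -0.017396, cos λ = 0.999849.
North component: ΔN = −sin φ cos λ·ΔX − sin φ sin λ·ΔY + cos φ·ΔZ = −(0.840380)(0.999849)(-442) − (0.840380)(-0.017396)(1) + (0.541997)(567) = 678.72 m.
1° of latitude spans 111100 m, so Δφ = 678.72 / 111100 × 3600 = 21.993″.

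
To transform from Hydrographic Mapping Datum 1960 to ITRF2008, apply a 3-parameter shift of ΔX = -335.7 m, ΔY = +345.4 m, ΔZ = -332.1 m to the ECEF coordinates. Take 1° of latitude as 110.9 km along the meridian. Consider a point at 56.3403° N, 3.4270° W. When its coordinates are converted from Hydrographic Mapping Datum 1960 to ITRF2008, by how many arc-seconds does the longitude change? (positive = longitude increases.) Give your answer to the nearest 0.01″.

Δλ = 19.02″

sin φ = 0.832344, cos φ = 0.554259, sin λ = -0.059777, cos λ = 0.998212.
East component: ΔE = −sin λ·ΔX + cos λ·ΔY = −(-0.059777)(-335.7) + (0.998212)(345.4) = 324.72 m.
1° of latitude spans 110900 m; at latitude φ, 1° of longitude spans that × cos φ = 61467.3 m, so Δλ = 324.72 / 61467.3 × 3600 = 19.018″.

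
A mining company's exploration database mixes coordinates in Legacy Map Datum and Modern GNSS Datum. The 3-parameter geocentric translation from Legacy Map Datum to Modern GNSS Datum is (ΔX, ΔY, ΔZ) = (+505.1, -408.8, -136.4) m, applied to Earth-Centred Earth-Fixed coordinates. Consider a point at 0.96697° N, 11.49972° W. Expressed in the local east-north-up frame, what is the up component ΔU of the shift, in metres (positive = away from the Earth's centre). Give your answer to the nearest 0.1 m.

ΔU = 574.1 m

The local up (radial) axis is (cos φ cos λ, cos φ sin λ, sin φ), giving ΔU = 494.890 + 81.488 − 2.302 = 574.08 m.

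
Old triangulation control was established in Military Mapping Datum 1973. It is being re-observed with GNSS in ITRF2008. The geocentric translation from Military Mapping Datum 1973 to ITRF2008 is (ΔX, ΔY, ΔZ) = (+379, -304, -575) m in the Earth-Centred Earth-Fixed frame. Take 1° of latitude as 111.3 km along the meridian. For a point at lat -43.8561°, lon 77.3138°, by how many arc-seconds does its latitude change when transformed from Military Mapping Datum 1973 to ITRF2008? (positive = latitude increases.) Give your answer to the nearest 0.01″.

sin φ = -0.692850, cos φ = 0.721082, sin λ = 0.975587, cos λ = 0.219611.
North component: ΔN = −sin φ cos λ·ΔX − sin φ sin λ·ΔY + cos φ·ΔZ = −(-0.692850)(0.219611)(379) − (-0.692850)(0.975587)(-304) + (0.721082)(-575) = -562.44 m.
1° of latitude spans 111300 m, so Δφ = -562.44 / 111300 × 3600 = -18.192″.

Δφ = -18.19″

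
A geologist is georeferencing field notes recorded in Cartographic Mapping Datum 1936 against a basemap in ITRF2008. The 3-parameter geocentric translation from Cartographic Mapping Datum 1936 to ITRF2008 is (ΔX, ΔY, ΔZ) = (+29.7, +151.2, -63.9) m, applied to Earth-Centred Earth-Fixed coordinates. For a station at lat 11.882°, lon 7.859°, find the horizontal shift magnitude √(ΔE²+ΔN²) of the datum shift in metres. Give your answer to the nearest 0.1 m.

At φ = 11.882°, λ = 7.859°: sin φ = 0.205897, cos φ = 0.978574, sin λ = 0.136736, cos λ = 0.990608.
ΔE = −sin λ·ΔX + cos λ·ΔY = −(0.136736)·(29.7) + (0.990608)·(151.2) = 145.72 m.
ΔN = −sin φ cos λ·ΔX − sin φ sin λ·ΔY + cos φ·ΔZ = −(0.205897)(0.990608)(29.7) − (0.205897)(0.136736)(151.2) + (0.978574)(-63.9) = -72.85 m.
Horizontal magnitude = √(ΔE² + ΔN²) = √(145.72² + (-72.85)²) = 162.91 m.

162.9 m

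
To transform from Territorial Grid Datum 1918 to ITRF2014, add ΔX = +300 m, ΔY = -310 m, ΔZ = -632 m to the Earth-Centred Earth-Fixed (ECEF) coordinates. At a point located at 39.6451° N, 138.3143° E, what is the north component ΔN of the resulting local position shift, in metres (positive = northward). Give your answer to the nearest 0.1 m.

The local north axis is (−sin φ cos λ, −sin φ sin λ, cos φ), giving ΔN = 142.945 + 131.539 − 486.647 = -212.16 m.

ΔN = -212.2 m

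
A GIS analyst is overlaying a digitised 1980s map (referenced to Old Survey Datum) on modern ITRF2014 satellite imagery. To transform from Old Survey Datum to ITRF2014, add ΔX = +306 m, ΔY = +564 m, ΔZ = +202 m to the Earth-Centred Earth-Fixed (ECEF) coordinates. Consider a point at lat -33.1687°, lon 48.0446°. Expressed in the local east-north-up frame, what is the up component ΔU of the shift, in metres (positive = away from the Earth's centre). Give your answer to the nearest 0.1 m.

At φ = -33.1687°, λ = 48.0446°: sin φ = -0.547106, cos φ = 0.837063, sin λ = 0.743665, cos λ = 0.668552.
ΔU = cos φ cos λ·ΔX + cos φ sin λ·ΔY + sin φ·ΔZ = (0.837063)(0.668552)(306) + (0.837063)(0.743665)(564) + (-0.547106)(202) = 411.82 m.

ΔU = 411.8 m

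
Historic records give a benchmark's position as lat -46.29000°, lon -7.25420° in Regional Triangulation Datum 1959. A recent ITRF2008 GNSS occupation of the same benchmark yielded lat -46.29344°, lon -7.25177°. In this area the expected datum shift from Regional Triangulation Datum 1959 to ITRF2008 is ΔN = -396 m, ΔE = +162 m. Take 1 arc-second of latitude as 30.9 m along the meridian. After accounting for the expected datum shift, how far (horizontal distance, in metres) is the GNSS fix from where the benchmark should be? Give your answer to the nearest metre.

28 m

Observed coordinate differences: Δφ = -0.00344°, Δλ = +0.00243°.
Converting to metres (1° lat = 111240 m, cos φ = 0.691009): observed ΔN = -382.7 m, observed ΔE = 186.8 m.
Subtracting the expected shift leaves a residual of -382.7 − (-396) = 13.3 m north and 186.8 − (162) = 24.8 m east.
Residual distance = √(13.3² + 24.8²) = 28.1 m.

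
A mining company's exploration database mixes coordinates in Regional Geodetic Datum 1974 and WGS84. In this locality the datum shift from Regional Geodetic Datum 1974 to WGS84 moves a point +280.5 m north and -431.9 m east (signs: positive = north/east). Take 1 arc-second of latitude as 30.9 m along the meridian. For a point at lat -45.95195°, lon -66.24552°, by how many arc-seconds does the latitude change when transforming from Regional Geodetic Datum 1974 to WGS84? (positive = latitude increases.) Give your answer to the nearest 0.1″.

Δφ = 9.1″

1″ of latitude = 30.90 m, so Δφ = 280.5 / 30.90 = 9.078″.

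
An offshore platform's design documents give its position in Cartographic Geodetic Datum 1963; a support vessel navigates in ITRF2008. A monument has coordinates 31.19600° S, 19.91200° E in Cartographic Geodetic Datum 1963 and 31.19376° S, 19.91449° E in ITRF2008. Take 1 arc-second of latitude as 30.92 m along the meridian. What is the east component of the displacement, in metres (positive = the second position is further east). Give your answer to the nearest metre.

ΔE = 237 m

Δφ = -31.19376° − -31.19600° = +0.00224°; Δλ = 19.91449° − 19.91200° = +0.00249°.
1° of latitude = 3600 × 30.92 = 111312 m.
ΔN = Δφ × 111312 = 249.3 m; ΔE = Δλ × 111312 × cos(-31.19600°) = +0.00249 × 111312 × 0.855400 = 237.1 m.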